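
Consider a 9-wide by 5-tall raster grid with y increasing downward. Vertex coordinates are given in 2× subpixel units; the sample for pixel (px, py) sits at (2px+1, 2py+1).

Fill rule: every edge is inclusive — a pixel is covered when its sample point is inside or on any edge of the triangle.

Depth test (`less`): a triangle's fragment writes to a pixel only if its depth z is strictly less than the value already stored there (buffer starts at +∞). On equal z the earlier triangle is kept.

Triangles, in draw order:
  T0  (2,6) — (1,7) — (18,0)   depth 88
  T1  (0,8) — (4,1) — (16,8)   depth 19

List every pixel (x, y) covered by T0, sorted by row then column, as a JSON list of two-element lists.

T0:
  2·area = 10  (B↔C swapped to make it positive)
  edge (2, 6)→(18, 0): d=(16,-6) inclusive
  edge (18, 0)→(1, 7): d=(-17,7) inclusive
  edge (1, 7)→(2, 6): d=(1,-1) inclusive
    (3,0)@(7, 1): e=[-50,60,0] → ·  [on edge]
    (2,1)@(5, 3): e=[-30,40,0] → ·  [on edge]
    (1,2)@(3, 5): e=[-10,20,0] → ·  [on edge]
    (2,2)@(5, 5): e=[2,6,2] → █
    (3,2)@(7, 5): e=[14,-8,4] → ·
    (0,3)@(1, 7): e=[10,0,0] → █  [on edge]
    (1,3)@(3, 7): e=[22,-14,2] → ·
    (2,3)@(5, 7): e=[34,-28,4] → ·
    (0,4)@(1, 9): e=[42,-34,2] → ·
  covered (2 px):
    · · · · · · · · ·
    · · · · · · · · ·
    · · █ · · · · · ·
    █ · · · · · · · ·
    · · · · · · · · ·
T1:
  2·area = 112
  edge (0, 8)→(4, 1): d=(4,-7) inclusive
  edge (4, 1)→(16, 8): d=(12,7) inclusive
  edge (16, 8)→(0, 8): d=(-16,0) inclusive
    (1,1)@(3, 3): e=[1,31,80] → █
    (2,1)@(5, 3): e=[15,17,80] → █
    (3,1)@(7, 3): e=[29,3,80] → █
    (4,1)@(9, 3): e=[43,-11,80] → ·
    (1,2)@(3, 5): e=[9,55,48] → █
    (4,2)@(9, 5): e=[51,13,48] → █
    (5,2)@(11, 5): e=[65,-1,48] → ·
    (0,3)@(1, 7): e=[3,93,16] → █
    (5,3)@(11, 7): e=[73,23,16] → █
    (6,3)@(13, 7): e=[87,9,16] → █
    (7,3)@(15, 7): e=[101,-5,16] → ·
    (0,4)@(1, 9): e=[11,117,-16] → ·
  covered (14 px):
    · · · · · · · · ·
    · █ █ █ · · · · ·
    · █ █ █ █ · · · ·
    █ █ █ █ █ █ █ · ·
    · · · · · · · · ·

Answer: [[2,2],[0,3]]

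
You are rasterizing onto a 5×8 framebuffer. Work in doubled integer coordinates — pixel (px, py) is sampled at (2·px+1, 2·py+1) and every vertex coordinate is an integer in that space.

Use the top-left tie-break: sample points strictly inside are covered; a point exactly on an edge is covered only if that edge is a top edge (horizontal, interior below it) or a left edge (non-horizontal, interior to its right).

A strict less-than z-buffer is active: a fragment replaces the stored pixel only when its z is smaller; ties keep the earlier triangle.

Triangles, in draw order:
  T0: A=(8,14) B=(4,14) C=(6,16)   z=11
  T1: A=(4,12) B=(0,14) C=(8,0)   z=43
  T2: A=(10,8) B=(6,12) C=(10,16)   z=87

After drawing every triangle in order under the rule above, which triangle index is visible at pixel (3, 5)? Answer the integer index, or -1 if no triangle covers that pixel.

T0:
  2·area = 8  (B↔C swapped to make it positive)
  edge (8, 14)→(6, 16): d=(-2,2) right/bottom  bias=-1
  edge (6, 16)→(4, 14): d=(-2,-2) top-left  bias=+0
  edge (4, 14)→(8, 14): d=(4,0) top-left  bias=+0
    (0,5)@(1, 11): e=[20,0,-12] → ·  [on edge]
    (1,6)@(3, 13): e=[12,0,-4] → ·  [on edge]
    (4,6)@(9, 13): e=[0,12,-4] → ·  [on edge]
    (2,7)@(5, 15): e=[4,0,4] → #  [on edge]
    (3,7)@(7, 15): e=[0,4,4] → ·  [on edge]
  covered (1 px):
    · · · · ·
    · · · · ·
    · · · · ·
    · · · · ·
    · · · · ·
    · · · · ·
    · · · · ·
    · · # · ·
T1:
  2·area = 40
  edge (4, 12)→(0, 14): d=(-4,2) right/bottom  bias=-1
  edge (0, 14)→(8, 0): d=(8,-14) top-left  bias=+0
  edge (8, 0)→(4, 12): d=(-4,12) right/bottom  bias=-1
    (3,1)@(7, 3): e=[30,10,0] → ·  [on edge]
    (2,3)@(5, 7): e=[18,14,8] → #
    (3,3)@(7, 7): e=[14,42,-16] → ·
    (1,4)@(3, 9): e=[14,2,24] → #
    (2,4)@(5, 9): e=[10,30,0] → ·  [on edge]
    (1,5)@(3, 11): e=[6,18,16] → #
    (2,5)@(5, 11): e=[2,46,-8] → ·
    (0,6)@(1, 13): e=[2,6,32] → #
    (1,6)@(3, 13): e=[-2,34,8] → ·
    (0,7)@(1, 15): e=[-6,22,24] → ·
    (1,7)@(3, 15): e=[-10,50,0] → ·  [on edge]
  covered (4 px):
    · · · · ·
    · · · · ·
    · · · · ·
    · · # · ·
    · # · · ·
    · # · · ·
    # · · · ·
    · · · · ·
T2:
  2·area = 32  (B↔C swapped to make it positive)
  edge (10, 8)→(10, 16): d=(0,8) right/bottom  bias=-1
  edge (10, 16)→(6, 12): d=(-4,-4) top-left  bias=+0
  edge (6, 12)→(10, 8): d=(4,-4) top-left  bias=+0
    (0,3)@(1, 7): e=[72,0,-40] → ·  [on edge]
    (1,4)@(3, 9): e=[56,0,-24] → ·  [on edge]
    (4,4)@(9, 9): e=[8,24,0] → #  [on edge]
    (2,5)@(5, 11): e=[40,0,-8] → ·  [on edge]
    (3,5)@(7, 11): e=[24,8,0] → #  [on edge]
    (2,6)@(5, 13): e=[40,-8,0] → ·  [on edge]
    (3,6)@(7, 13): e=[24,0,8] → #  [on edge]
    (1,7)@(3, 15): e=[56,-24,0] → ·  [on edge]
    (3,7)@(7, 15): e=[24,-8,16] → ·
    (4,7)@(9, 15): e=[8,0,24] → #  [on edge]
  covered (6 px):
    · · · · ·
    · · · · ·
    · · · · ·
    · · · · ·
    · · · · #
    · · · # #
    · · · # #
    · · · · #

Z-buffer (winner per pixel, '.' = empty):
  . . . . .
  . . . . .
  . . . . .
  . . 1 . .
  . 1 . . 2
  . 1 . 2 2
  1 . . 2 2
  . . 0 . 2

Final: 2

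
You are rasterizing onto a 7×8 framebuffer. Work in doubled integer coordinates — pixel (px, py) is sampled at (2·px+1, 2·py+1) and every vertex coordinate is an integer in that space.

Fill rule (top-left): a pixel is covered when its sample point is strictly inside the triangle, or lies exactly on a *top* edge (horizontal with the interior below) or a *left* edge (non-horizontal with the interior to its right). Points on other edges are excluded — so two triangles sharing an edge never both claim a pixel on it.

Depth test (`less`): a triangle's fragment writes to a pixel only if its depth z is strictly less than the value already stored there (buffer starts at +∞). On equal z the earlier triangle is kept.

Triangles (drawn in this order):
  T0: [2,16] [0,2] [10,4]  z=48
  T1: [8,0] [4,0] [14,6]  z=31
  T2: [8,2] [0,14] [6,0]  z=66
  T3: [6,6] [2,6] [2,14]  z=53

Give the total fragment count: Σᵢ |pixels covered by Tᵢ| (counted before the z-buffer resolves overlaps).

T0:
  2·area = 136
  edge (2, 16)→(0, 2): d=(-2,-14) top-left  bias=+0
  edge (0, 2)→(10, 4): d=(10,2) right/bottom  bias=-1
  edge (10, 4)→(2, 16): d=(-8,12) right/bottom  bias=-1
    (0,1)@(1, 3): e=[12,8,116] → #
    (1,1)@(3, 3): e=[40,4,92] → #
    (2,1)@(5, 3): e=[68,0,68] → ·  [on edge]
    (0,2)@(1, 5): e=[8,28,100] → #
    (2,2)@(5, 5): e=[64,20,52] → #
    (3,2)@(7, 5): e=[92,16,28] → #
    (4,2)@(9, 5): e=[120,12,4] → #
    (5,2)@(11, 5): e=[148,8,-20] → ·
    (0,3)@(1, 7): e=[4,48,84] → #
    (4,3)@(9, 7): e=[116,32,-12] → ·
    (0,4)@(1, 9): e=[0,68,68] → #  [on edge]
    (3,4)@(7, 9): e=[84,56,-4] → ·
  covered (17 px):
    · · · · · · ·
    # # · · · · ·
    # # # # # · ·
    # # # # · · ·
    # # # · · · ·
    · # # · · · ·
    · # · · · · ·
    · · · · · · ·
T1:
  2·area = 24  (B↔C swapped to make it positive)
  edge (8, 0)→(14, 6): d=(6,6) right/bottom  bias=-1
  edge (14, 6)→(4, 0): d=(-10,-6) top-left  bias=+0
  edge (4, 0)→(8, 0): d=(4,0) top-left  bias=+0
    (3,0)@(7, 1): e=[12,8,4] → #
    (4,0)@(9, 1): e=[0,20,4] → ·  [on edge]
    (3,1)@(7, 3): e=[24,-12,12] → ·
    (4,1)@(9, 3): e=[12,0,12] → #  [on edge]
    (5,1)@(11, 3): e=[0,12,12] → ·  [on edge]
    (4,2)@(9, 5): e=[24,-20,20] → ·
    (6,2)@(13, 5): e=[0,4,20] → ·  [on edge]
  covered (2 px):
    · · · # · · ·
    · · · · # · ·
    · · · · · · ·
    · · · · · · ·
    · · · · · · ·
    · · · · · · ·
    · · · · · · ·
    · · · · · · ·
T2:
  2·area = 40
  edge (8, 2)→(0, 14): d=(-8,12) right/bottom  bias=-1
  edge (0, 14)→(6, 0): d=(6,-14) top-left  bias=+0
  edge (6, 0)→(8, 2): d=(2,2) right/bottom  bias=-1
    (3,0)@(7, 1): e=[20,20,0] → ·  [on edge]
    (2,1)@(5, 3): e=[28,4,8] → #
    (3,1)@(7, 3): e=[4,32,4] → #
    (4,1)@(9, 3): e=[-20,60,0] → ·  [on edge]
    (2,2)@(5, 5): e=[12,16,12] → #
    (3,2)@(7, 5): e=[-12,44,8] → ·
    (5,2)@(11, 5): e=[-60,100,0] → ·  [on edge]
    (1,3)@(3, 7): e=[20,0,20] → #  [on edge]
    (2,3)@(5, 7): e=[-4,28,16] → ·
    (6,3)@(13, 7): e=[-100,140,0] → ·  [on edge]
    (1,4)@(3, 9): e=[4,12,24] → #
    (2,4)@(5, 9): e=[-20,40,20] → ·
  covered (5 px):
    · · · · · · ·
    · · # # · · ·
    · · # · · · ·
    · # · · · · ·
    · # · · · · ·
    · · · · · · ·
    · · · · · · ·
    · · · · · · ·
T3:
  2·area = 32  (B↔C swapped to make it positive)
  edge (6, 6)→(2, 14): d=(-4,8) right/bottom  bias=-1
  edge (2, 14)→(2, 6): d=(0,-8) top-left  bias=+0
  edge (2, 6)→(6, 6): d=(4,0) top-left  bias=+0
    (1,3)@(3, 7): e=[20,8,4] → #
    (2,3)@(5, 7): e=[4,24,4] → #
    (3,3)@(7, 7): e=[-12,40,4] → ·
    (1,4)@(3, 9): e=[12,8,12] → #
    (2,4)@(5, 9): e=[-4,24,12] → ·
    (1,5)@(3, 11): e=[4,8,20] → #
    (2,5)@(5, 11): e=[-12,24,20] → ·
    (1,6)@(3, 13): e=[-4,8,28] → ·
  covered (4 px):
    · · · · · · ·
    · · · · · · ·
    · · · · · · ·
    · # # · · · ·
    · # · · · · ·
    · # · · · · ·
    · · · · · · ·
    · · · · · · ·

Final: 28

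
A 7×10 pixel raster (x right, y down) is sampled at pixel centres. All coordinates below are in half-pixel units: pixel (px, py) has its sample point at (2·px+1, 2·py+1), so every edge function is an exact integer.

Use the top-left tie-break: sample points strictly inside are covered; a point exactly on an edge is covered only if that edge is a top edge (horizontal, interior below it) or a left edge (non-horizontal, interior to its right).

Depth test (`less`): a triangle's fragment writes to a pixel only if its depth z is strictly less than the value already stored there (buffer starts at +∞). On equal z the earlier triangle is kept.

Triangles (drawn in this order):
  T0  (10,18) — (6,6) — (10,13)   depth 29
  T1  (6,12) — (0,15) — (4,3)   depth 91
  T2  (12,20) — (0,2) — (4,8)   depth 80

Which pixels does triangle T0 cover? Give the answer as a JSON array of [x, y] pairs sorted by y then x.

T0:
  2·area = 20
  edge (10, 18)→(6, 6): d=(-4,-12) top-left  bias=+0
  edge (6, 6)→(10, 13): d=(4,7) right/bottom  bias=-1
  edge (10, 13)→(10, 18): d=(0,5) right/bottom  bias=-1
    (2,1)@(5, 3): e=[0,-5,25] → ·  [on edge]
    (3,4)@(7, 9): e=[0,5,15] → █  [on edge]
    (4,4)@(9, 9): e=[24,-9,5] → ·
    (3,5)@(7, 11): e=[-8,13,15] → ·
    (4,6)@(9, 13): e=[8,7,5] → █
    (5,6)@(11, 13): e=[32,-7,-5] → ·
    (4,7)@(9, 15): e=[0,15,5] → █  [on edge]
    (5,7)@(11, 15): e=[24,1,-5] → ·
    (4,8)@(9, 17): e=[-8,23,5] → ·
  covered (3 px):
    · · · · · · ·
    · · · · · · ·
    · · · · · · ·
    · · · · · · ·
    · · · █ · · ·
    · · · · · · ·
    · · · · █ · ·
    · · · · █ · ·
    · · · · · · ·
    · · · · · · ·
T1:
  2·area = 60
  edge (6, 12)→(0, 15): d=(-6,3) right/bottom  bias=-1
  edge (0, 15)→(4, 3): d=(4,-12) top-left  bias=+0
  edge (4, 3)→(6, 12): d=(2,9) right/bottom  bias=-1
    (1,3)@(3, 7): e=[39,4,17] → █
    (2,3)@(5, 7): e=[33,28,-1] → ·
    (1,4)@(3, 9): e=[27,12,21] → █
    (2,4)@(5, 9): e=[21,36,3] → █
    (3,4)@(7, 9): e=[15,60,-15] → ·
    (1,5)@(3, 11): e=[15,20,25] → █
    (3,5)@(7, 11): e=[3,68,-11] → ·
    (0,6)@(1, 13): e=[9,4,47] → █
    (2,6)@(5, 13): e=[-3,52,11] → ·
    (0,7)@(1, 15): e=[-3,12,51] → ·
    (1,7)@(3, 15): e=[-9,36,33] → ·
  covered (7 px):
    · · · · · · ·
    · · · · · · ·
    · · · · · · ·
    · █ · · · · ·
    · █ █ · · · ·
    · █ █ · · · ·
    █ █ · · · · ·
    · · · · · · ·
    · · · · · · ·
    · · · · · · ·
T2:
  degenerate (2·area = 0) — covers nothing

Final: [[3,4],[4,6],[4,7]]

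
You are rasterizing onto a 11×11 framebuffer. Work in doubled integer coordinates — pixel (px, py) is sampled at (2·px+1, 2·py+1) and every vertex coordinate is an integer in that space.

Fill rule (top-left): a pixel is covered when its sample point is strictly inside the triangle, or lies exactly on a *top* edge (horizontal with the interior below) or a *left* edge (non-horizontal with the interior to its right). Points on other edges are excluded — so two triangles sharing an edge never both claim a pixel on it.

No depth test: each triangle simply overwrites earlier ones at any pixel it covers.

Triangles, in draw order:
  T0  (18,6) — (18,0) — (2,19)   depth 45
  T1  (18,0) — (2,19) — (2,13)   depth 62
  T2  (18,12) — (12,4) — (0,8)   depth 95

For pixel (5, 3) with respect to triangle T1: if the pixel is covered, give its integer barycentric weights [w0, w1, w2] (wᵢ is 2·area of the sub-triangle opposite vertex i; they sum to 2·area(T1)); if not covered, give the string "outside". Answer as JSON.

T0:
  2·area = 96  (B↔C swapped to make it positive)
  edge (18, 6)→(2, 19): d=(-16,13) right/bottom  bias=-1
  edge (2, 19)→(18, 0): d=(16,-19) top-left  bias=+0
  edge (18, 0)→(18, 6): d=(0,6) right/bottom  bias=-1
    (8,1)@(17, 3): e=[61,29,6] → #
    (9,1)@(19, 3): e=[35,67,-6] → ·
    (7,2)@(15, 5): e=[55,23,18] → #
    (9,2)@(19, 5): e=[3,99,-6] → ·
    (6,3)@(13, 7): e=[49,17,30] → #
    (8,3)@(17, 7): e=[-3,93,6] → ·
    (5,4)@(11, 9): e=[43,11,42] → #
    (7,4)@(15, 9): e=[-9,87,18] → ·
    (4,5)@(9, 11): e=[37,5,54] → #
    (6,5)@(13, 11): e=[-15,81,30] → ·
    (4,6)@(9, 13): e=[5,37,54] → #
    (5,6)@(11, 13): e=[-21,75,42] → ·
  covered (10 px):
    · · · · · · · · · · ·
    · · · · · · · · # · ·
    · · · · · · · # # · ·
    · · · · · · # # · · ·
    · · · · · # # · · · ·
    · · · · # # · · · · ·
    · · · · # · · · · · ·
    · · · · · · · · · · ·
    · · · · · · · · · · ·
    · · · · · · · · · · ·
    · · · · · · · · · · ·
T1:
  2·area = 96
  edge (18, 0)→(2, 19): d=(-16,19) right/bottom  bias=-1
  edge (2, 19)→(2, 13): d=(0,-6) top-left  bias=+0
  edge (2, 13)→(18, 0): d=(16,-13) top-left  bias=+0
    (8,0)@(17, 1): e=[3,90,3] → #
    (9,0)@(19, 1): e=[-35,102,29] → ·
    (7,1)@(15, 3): e=[9,78,9] → #
    (8,1)@(17, 3): e=[-29,90,35] → ·
    (6,2)@(13, 5): e=[15,66,15] → #
    (7,2)@(15, 5): e=[-23,78,41] → ·
    (5,3)@(11, 7): e=[21,54,21] → #
    (6,3)@(13, 7): e=[-17,66,47] → ·
    (3,4)@(7, 9): e=[65,30,1] → #
    (4,4)@(9, 9): e=[27,42,27] → #
    (5,4)@(11, 9): e=[-11,54,53] → ·
    (2,5)@(5, 11): e=[71,18,7] → #
  covered (14 px):
    · · · · · · · · # · ·
    · · · · · · · # · · ·
    · · · · · · # · · · ·
    · · · · · # · · · · ·
    · · · # # · · · · · ·
    · · # # · · · · · · ·
    · # # # · · · · · · ·
    · # # · · · · · · · ·
    · # · · · · · · · · ·
    · · · · · · · · · · ·
    · · · · · · · · · · ·
T2:
  2·area = 120  (B↔C swapped to make it positive)
  edge (18, 12)→(0, 8): d=(-18,-4) top-left  bias=+0
  edge (0, 8)→(12, 4): d=(12,-4) top-left  bias=+0
  edge (12, 4)→(18, 12): d=(6,8) right/bottom  bias=-1
    (10,0)@(21, 1): e=[210,0,-90] → ·  [on edge]
    (7,1)@(15, 3): e=[150,0,-30] → ·  [on edge]
    (4,2)@(9, 5): e=[90,0,30] → #  [on edge]
    (5,2)@(11, 5): e=[98,8,14] → #
    (6,2)@(13, 5): e=[106,16,-2] → ·
    (1,3)@(3, 7): e=[30,0,90] → #  [on edge]
    (2,3)@(5, 7): e=[38,8,74] → #
    (3,3)@(7, 7): e=[46,16,58] → #
    (6,3)@(13, 7): e=[70,40,10] → #
    (7,3)@(15, 7): e=[78,48,-6] → ·
    (1,4)@(3, 9): e=[-6,24,102] → ·
    (2,4)@(5, 9): e=[2,32,86] → #
  covered (16 px):
    · · · · · · · · · · ·
    · · · · · · · · · · ·
    · · · · # # · · · · ·
    · # # # # # # · · · ·
    · · # # # # # # · · ·
    · · · · · · · # # · ·
    · · · · · · · · · · ·
    · · · · · · · · · · ·
    · · · · · · · · · · ·
    · · · · · · · · · · ·
    · · · · · · · · · · ·

Answer: [54,21,21]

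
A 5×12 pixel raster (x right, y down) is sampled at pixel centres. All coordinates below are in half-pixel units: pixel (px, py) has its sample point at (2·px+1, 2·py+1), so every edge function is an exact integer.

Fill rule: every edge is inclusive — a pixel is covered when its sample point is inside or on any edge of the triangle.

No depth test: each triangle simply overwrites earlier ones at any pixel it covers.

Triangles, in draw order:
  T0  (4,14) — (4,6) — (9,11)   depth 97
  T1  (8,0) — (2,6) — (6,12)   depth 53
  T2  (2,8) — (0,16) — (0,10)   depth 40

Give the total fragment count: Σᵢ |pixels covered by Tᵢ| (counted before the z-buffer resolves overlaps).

T0:
  2·area = 40
  edge (4, 14)→(4, 6): d=(0,-8) inclusive
  edge (4, 6)→(9, 11): d=(5,5) inclusive
  edge (9, 11)→(4, 14): d=(-5,3) inclusive
    (0,1)@(1, 3): e=[-24,0,64] → .  [on edge]
    (1,2)@(3, 5): e=[-8,0,48] → .  [on edge]
    (2,3)@(5, 7): e=[8,0,32] → X  [on edge]
    (3,3)@(7, 7): e=[24,-10,26] → .
    (2,4)@(5, 9): e=[8,10,22] → X
    (3,4)@(7, 9): e=[24,0,16] → X  [on edge]
    (4,4)@(9, 9): e=[40,-10,10] → .
    (2,5)@(5, 11): e=[8,20,12] → X
    (4,5)@(9, 11): e=[40,0,0] → X  [on edge]
    (2,6)@(5, 13): e=[8,30,2] → X
    (3,6)@(7, 13): e=[24,20,-4] → .
    (4,6)@(9, 13): e=[40,10,-10] → .
  covered (7 px):
    . . . . .
    . . . . .
    . . . . .
    . . X . .
    . . X X .
    . . X X X
    . . X . .
    . . . . .
    . . . . .
    . . . . .
    . . . . .
    . . . . .
T1:
  2·area = 60  (B↔C swapped to make it positive)
  edge (8, 0)→(6, 12): d=(-2,12) inclusive
  edge (6, 12)→(2, 6): d=(-4,-6) inclusive
  edge (2, 6)→(8, 0): d=(6,-6) inclusive
    (3,0)@(7, 1): e=[10,50,0] → X  [on edge]
    (4,0)@(9, 1): e=[-14,62,12] → .
    (2,1)@(5, 3): e=[30,30,0] → X  [on edge]
    (4,1)@(9, 3): e=[-18,54,24] → .
    (1,2)@(3, 5): e=[50,10,0] → X  [on edge]
    (4,2)@(9, 5): e=[-22,46,36] → .
    (0,3)@(1, 7): e=[70,-10,0] → .  [on edge]
    (1,3)@(3, 7): e=[46,2,12] → X
    (3,3)@(7, 7): e=[-2,26,36] → .
    (1,4)@(3, 9): e=[42,-6,24] → .
    (2,4)@(5, 9): e=[18,6,36] → X
    (3,4)@(7, 9): e=[-6,18,48] → .
  covered (9 px):
    . . . X .
    . . X X .
    . X X X .
    . X X . .
    . . X . .
    . . . . .
    . . . . .
    . . . . .
    . . . . .
    . . . . .
    . . . . .
    . . . . .
T2:
  2·area = 12
  edge (2, 8)→(0, 16): d=(-2,8) inclusive
  edge (0, 16)→(0, 10): d=(0,-6) inclusive
  edge (0, 10)→(2, 8): d=(2,-2) inclusive
    (4,0)@(9, 1): e=[-42,54,0] → .  [on edge]
    (3,1)@(7, 3): e=[-30,42,0] → .  [on edge]
    (2,2)@(5, 5): e=[-18,30,0] → .  [on edge]
    (1,3)@(3, 7): e=[-6,18,0] → .  [on edge]
    (0,4)@(1, 9): e=[6,6,0] → X  [on edge]
    (1,4)@(3, 9): e=[-10,18,4] → .
    (0,5)@(1, 11): e=[2,6,4] → X
    (1,5)@(3, 11): e=[-14,18,8] → .
    (0,6)@(1, 13): e=[-2,6,8] → .
  covered (2 px):
    . . . . .
    . . . . .
    . . . . .
    . . . . .
    X . . . .
    X . . . .
    . . . . .
    . . . . .
    . . . . .
    . . . . .
    . . . . .
    . . . . .

Final: 18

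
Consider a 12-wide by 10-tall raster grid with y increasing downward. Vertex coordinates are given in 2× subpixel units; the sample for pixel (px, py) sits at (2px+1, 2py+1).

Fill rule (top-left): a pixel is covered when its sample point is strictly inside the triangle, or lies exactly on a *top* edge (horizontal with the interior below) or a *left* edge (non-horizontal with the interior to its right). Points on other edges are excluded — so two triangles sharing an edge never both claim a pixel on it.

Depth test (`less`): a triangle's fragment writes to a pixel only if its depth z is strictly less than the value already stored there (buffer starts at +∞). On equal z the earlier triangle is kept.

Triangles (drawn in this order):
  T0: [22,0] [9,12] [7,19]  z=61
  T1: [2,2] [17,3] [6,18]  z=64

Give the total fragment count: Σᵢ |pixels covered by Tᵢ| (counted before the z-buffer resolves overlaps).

T0:
  2·area = 67  (B↔C swapped to make it positive)
  edge (22, 0)→(7, 19): d=(-15,19) right/bottom  bias=-1
  edge (7, 19)→(9, 12): d=(2,-7) top-left  bias=+0
  edge (9, 12)→(22, 0): d=(13,-12) top-left  bias=+0
    (10,0)@(21, 1): e=[4,62,1] → X
    (11,0)@(23, 1): e=[-34,76,25] → .
    (9,1)@(19, 3): e=[12,52,3] → X
    (10,1)@(21, 3): e=[-26,66,27] → .
    (5,2)@(11, 5): e=[134,0,-67] → .  [on edge]
    (8,2)@(17, 5): e=[20,42,5] → X
    (9,2)@(19, 5): e=[-18,56,29] → .
    (7,3)@(15, 7): e=[28,32,7] → X
    (8,3)@(17, 7): e=[-10,46,31] → .
    (6,4)@(13, 9): e=[36,22,9] → X
    (7,4)@(15, 9): e=[-2,36,33] → .
    (5,5)@(11, 11): e=[44,12,11] → X
    (3,9)@(7, 19): e=[0,0,67] → .  [on edge]
  covered (10 px):
    . . . . . . . . . . X .
    . . . . . . . . . X . .
    . . . . . . . . X . . .
    . . . . . . . X . . . .
    . . . . . . X . . . . .
    . . . . . X X . . . . .
    . . . . X X . . . . . .
    . . . . X . . . . . . .
    . . . . . . . . . . . .
    . . . . . . . . . . . .
T1:
  2·area = 236
  edge (2, 2)→(17, 3): d=(15,1) right/bottom  bias=-1
  edge (17, 3)→(6, 18): d=(-11,15) right/bottom  bias=-1
  edge (6, 18)→(2, 2): d=(-4,-16) top-left  bias=+0
    (1,1)@(3, 3): e=[14,210,12] → X
    (2,1)@(5, 3): e=[12,180,44] → X
    (3,1)@(7, 3): e=[10,150,76] → X
    (4,1)@(9, 3): e=[8,120,108] → X
    (5,1)@(11, 3): e=[6,90,140] → X
    (6,1)@(13, 3): e=[4,60,172] → X
    (7,1)@(15, 3): e=[2,30,204] → X
    (8,1)@(17, 3): e=[0,0,236] → .  [on edge]
    (1,2)@(3, 5): e=[44,188,4] → X
    (8,2)@(17, 5): e=[30,-22,228] → .
    (1,3)@(3, 7): e=[74,166,-4] → .
    (2,3)@(5, 7): e=[72,136,28] → X
  covered (31 px):
    . . . . . . . . . . . .
    . X X X X X X X . . . .
    . X X X X X X X . . . .
    . . X X X X X . . . . .
    . . X X X X . . . . . .
    . . X X X X . . . . . .
    . . X X X . . . . . . .
    . . . X . . . . . . . .
    . . . . . . . . . . . .
    . . . . . . . . . . . .

Final: 41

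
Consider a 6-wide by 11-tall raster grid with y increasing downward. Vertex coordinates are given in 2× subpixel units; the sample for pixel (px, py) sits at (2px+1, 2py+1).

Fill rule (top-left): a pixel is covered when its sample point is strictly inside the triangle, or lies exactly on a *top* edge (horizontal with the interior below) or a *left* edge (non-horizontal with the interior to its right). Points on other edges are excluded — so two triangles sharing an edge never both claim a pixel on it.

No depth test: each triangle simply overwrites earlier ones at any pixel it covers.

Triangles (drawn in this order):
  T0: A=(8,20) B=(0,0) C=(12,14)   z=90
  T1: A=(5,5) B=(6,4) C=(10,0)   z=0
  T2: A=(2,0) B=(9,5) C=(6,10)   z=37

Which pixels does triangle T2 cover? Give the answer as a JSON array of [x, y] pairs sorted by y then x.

T0:
  2·area = 128
  edge (8, 20)→(0, 0): d=(-8,-20) top-left  bias=+0
  edge (0, 0)→(12, 14): d=(12,14) right/bottom  bias=-1
  edge (12, 14)→(8, 20): d=(-4,6) right/bottom  bias=-1
    (1,2)@(3, 5): e=[20,18,90] → #
    (2,2)@(5, 5): e=[60,-10,78] → ·
    (1,3)@(3, 7): e=[4,42,82] → #
    (2,3)@(5, 7): e=[44,14,70] → #
    (3,3)@(7, 7): e=[84,-14,58] → ·
    (1,4)@(3, 9): e=[-12,66,74] → ·
    (2,4)@(5, 9): e=[28,38,62] → #
    (3,4)@(7, 9): e=[68,10,50] → #
    (4,4)@(9, 9): e=[108,-18,38] → ·
    (2,5)@(5, 11): e=[12,62,54] → #
    (4,5)@(9, 11): e=[92,6,30] → #
    (5,5)@(11, 11): e=[132,-22,18] → ·
  covered (16 px):
    · · · · · ·
    · · · · · ·
    · # · · · ·
    · # # · · ·
    · · # # · ·
    · · # # # ·
    · · · # # #
    · · · # # #
    · · · # # ·
    · · · · · ·
    · · · · · ·
T1:
  degenerate (2·area = 0) — covers nothing
T2:
  2·area = 50
  edge (2, 0)→(9, 5): d=(7,5) right/bottom  bias=-1
  edge (9, 5)→(6, 10): d=(-3,5) right/bottom  bias=-1
  edge (6, 10)→(2, 0): d=(-4,-10) top-left  bias=+0
    (1,0)@(3, 1): e=[2,42,6] → #
    (2,0)@(5, 1): e=[-8,32,26] → ·
    (1,1)@(3, 3): e=[16,36,-2] → ·
    (2,1)@(5, 3): e=[6,26,18] → #
    (3,1)@(7, 3): e=[-4,16,38] → ·
    (2,2)@(5, 5): e=[20,20,10] → #
    (3,2)@(7, 5): e=[10,10,30] → #
    (4,2)@(9, 5): e=[0,0,50] → ·  [on edge]
    (2,3)@(5, 7): e=[34,14,2] → #
    (4,3)@(9, 7): e=[14,-6,42] → ·
    (2,4)@(5, 9): e=[48,8,-6] → ·
    (3,4)@(7, 9): e=[38,-2,14] → ·
    (1,7)@(3, 15): e=[100,0,-50] → ·  [on edge]
  covered (6 px):
    · # · · · ·
    · · # · · ·
    · · # # · ·
    · · # # · ·
    · · · · · ·
    · · · · · ·
    · · · · · ·
    · · · · · ·
    · · · · · ·
    · · · · · ·
    · · · · · ·

Final: [[1,0],[2,1],[2,2],[3,2],[2,3],[3,3]]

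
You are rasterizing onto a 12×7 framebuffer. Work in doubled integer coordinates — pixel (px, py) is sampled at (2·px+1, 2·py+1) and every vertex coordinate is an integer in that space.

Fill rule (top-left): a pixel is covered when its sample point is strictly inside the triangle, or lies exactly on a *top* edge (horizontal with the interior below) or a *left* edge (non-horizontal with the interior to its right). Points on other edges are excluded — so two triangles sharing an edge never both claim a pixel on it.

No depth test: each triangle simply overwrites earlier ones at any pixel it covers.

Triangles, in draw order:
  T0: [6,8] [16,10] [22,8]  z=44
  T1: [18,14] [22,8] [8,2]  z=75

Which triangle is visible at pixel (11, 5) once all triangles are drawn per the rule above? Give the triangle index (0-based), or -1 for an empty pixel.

T0:
  2·area = 32  (B↔C swapped to make it positive)
  edge (6, 8)→(22, 8): d=(16,0) top-left  bias=+0
  edge (22, 8)→(16, 10): d=(-6,2) right/bottom  bias=-1
  edge (16, 10)→(6, 8): d=(-10,-2) top-left  bias=+0
    (0,3)@(1, 7): e=[-16,48,0] → ·  [on edge]
    (5,4)@(11, 9): e=[16,16,0] → #  [on edge]
    (6,4)@(13, 9): e=[16,12,4] → #
    (7,4)@(15, 9): e=[16,8,8] → #
    (8,4)@(17, 9): e=[16,4,12] → #
    (9,4)@(19, 9): e=[16,0,16] → ·  [on edge]
    (5,5)@(11, 11): e=[48,4,-20] → ·
    (6,5)@(13, 11): e=[48,0,-16] → ·  [on edge]
    (7,5)@(15, 11): e=[48,-4,-12] → ·
    (8,5)@(17, 11): e=[48,-8,-8] → ·
    (10,5)@(21, 11): e=[48,-16,0] → ·  [on edge]
    (3,6)@(7, 13): e=[80,0,-48] → ·  [on edge]
  covered (4 px):
    · · · · · · · · · · · ·
    · · · · · · · · · · · ·
    · · · · · · · · · · · ·
    · · · · · · · · · · · ·
    · · · · · # # # # · · ·
    · · · · · · · · · · · ·
    · · · · · · · · · · · ·
T1:
  2·area = 108  (B↔C swapped to make it positive)
  edge (18, 14)→(8, 2): d=(-10,-12) top-left  bias=+0
  edge (8, 2)→(22, 8): d=(14,6) right/bottom  bias=-1
  edge (22, 8)→(18, 14): d=(-4,6) right/bottom  bias=-1
    (4,1)@(9, 3): e=[2,8,98] → #
    (5,1)@(11, 3): e=[26,-4,86] → ·
    (4,2)@(9, 5): e=[-18,36,90] → ·
    (5,2)@(11, 5): e=[6,24,78] → #
    (6,2)@(13, 5): e=[30,12,66] → #
    (7,2)@(15, 5): e=[54,0,54] → ·  [on edge]
    (5,3)@(11, 7): e=[-14,52,70] → ·
    (6,3)@(13, 7): e=[10,40,58] → #
    (7,3)@(15, 7): e=[34,28,46] → #
    (8,3)@(17, 7): e=[58,16,34] → #
    (9,3)@(19, 7): e=[82,4,22] → #
    (10,3)@(21, 7): e=[106,-8,10] → ·
  covered (13 px):
    · · · · · · · · · · · ·
    · · · · # · · · · · · ·
    · · · · · # # · · · · ·
    · · · · · · # # # # · ·
    · · · · · · · # # # # ·
    · · · · · · · · # # · ·
    · · · · · · · · · · · ·

Z-buffer (winner per pixel, '.' = empty):
  . . . . . . . . . . . .
  . . . . 1 . . . . . . .
  . . . . . 1 1 . . . . .
  . . . . . . 1 1 1 1 . .
  . . . . . 0 0 1 1 1 1 .
  . . . . . . . . 1 1 . .
  . . . . . . . . . . . .

Result: -1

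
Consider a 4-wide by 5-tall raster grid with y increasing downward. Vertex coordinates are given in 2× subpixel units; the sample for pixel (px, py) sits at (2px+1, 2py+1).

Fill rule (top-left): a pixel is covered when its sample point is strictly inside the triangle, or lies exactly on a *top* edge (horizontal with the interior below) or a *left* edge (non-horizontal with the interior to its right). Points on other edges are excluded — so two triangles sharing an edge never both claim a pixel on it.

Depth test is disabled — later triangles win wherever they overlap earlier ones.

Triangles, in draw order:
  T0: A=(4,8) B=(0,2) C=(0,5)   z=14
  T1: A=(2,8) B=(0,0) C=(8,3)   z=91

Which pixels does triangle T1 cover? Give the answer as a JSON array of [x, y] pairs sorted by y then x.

T0:
  2·area = 12  (B↔C swapped to make it positive)
  edge (4, 8)→(0, 5): d=(-4,-3) top-left  bias=+0
  edge (0, 5)→(0, 2): d=(0,-3) top-left  bias=+0
  edge (0, 2)→(4, 8): d=(4,6) right/bottom  bias=-1
    (0,2)@(1, 5): e=[3,3,6] → X
    (1,2)@(3, 5): e=[9,9,-6] → .
    (0,3)@(1, 7): e=[-5,3,14] → .
    (1,3)@(3, 7): e=[1,9,2] → X
    (2,3)@(5, 7): e=[7,15,-10] → .
    (1,4)@(3, 9): e=[-7,9,10] → .
  covered (2 px):
    . . . .
    . . . .
    X . . .
    . X . .
    . . . .
T1:
  2·area = 58
  edge (2, 8)→(0, 0): d=(-2,-8) top-left  bias=+0
  edge (0, 0)→(8, 3): d=(8,3) right/bottom  bias=-1
  edge (8, 3)→(2, 8): d=(-6,5) right/bottom  bias=-1
    (0,0)@(1, 1): e=[6,5,47] → X
    (1,0)@(3, 1): e=[22,-1,37] → .
    (0,1)@(1, 3): e=[2,21,35] → X
    (1,1)@(3, 3): e=[18,15,25] → X
    (2,1)@(5, 3): e=[34,9,15] → X
    (3,1)@(7, 3): e=[50,3,5] → X
    (0,2)@(1, 5): e=[-2,37,23] → .
    (1,2)@(3, 5): e=[14,31,13] → X
    (3,2)@(7, 5): e=[46,19,-7] → .
    (1,3)@(3, 7): e=[10,47,1] → X
    (2,3)@(5, 7): e=[26,41,-9] → .
    (1,4)@(3, 9): e=[6,63,-11] → .
  covered (8 px):
    X . . .
    X X X X
    . X X .
    . X . .
    . . . .

Final: [[0,0],[0,1],[1,1],[2,1],[3,1],[1,2],[2,2],[1,3]]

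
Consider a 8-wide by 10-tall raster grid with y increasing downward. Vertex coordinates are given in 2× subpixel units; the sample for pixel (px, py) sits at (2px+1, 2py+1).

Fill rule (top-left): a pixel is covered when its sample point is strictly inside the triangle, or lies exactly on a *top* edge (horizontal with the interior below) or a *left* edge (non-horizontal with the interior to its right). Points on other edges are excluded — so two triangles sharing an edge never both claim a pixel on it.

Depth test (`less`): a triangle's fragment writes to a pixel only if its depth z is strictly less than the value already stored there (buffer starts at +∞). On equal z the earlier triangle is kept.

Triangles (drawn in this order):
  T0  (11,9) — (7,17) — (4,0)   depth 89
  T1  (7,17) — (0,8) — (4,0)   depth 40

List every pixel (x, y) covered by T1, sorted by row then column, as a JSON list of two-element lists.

T0:
  2·area = 92
  edge (11, 9)→(7, 17): d=(-4,8) right/bottom  bias=-1
  edge (7, 17)→(4, 0): d=(-3,-17) top-left  bias=+0
  edge (4, 0)→(11, 9): d=(7,9) right/bottom  bias=-1
    (7,0)@(15, 1): e=[0,184,-92] → ·  [on edge]
    (2,1)@(5, 3): e=[72,8,12] → #
    (3,1)@(7, 3): e=[56,42,-6] → ·
    (2,2)@(5, 5): e=[64,2,26] → #
    (3,2)@(7, 5): e=[48,36,8] → #
    (4,2)@(9, 5): e=[32,70,-10] → ·
    (6,2)@(13, 5): e=[0,138,-46] → ·  [on edge]
    (2,3)@(5, 7): e=[56,-4,40] → ·
    (3,3)@(7, 7): e=[40,30,22] → #
    (4,3)@(9, 7): e=[24,64,4] → #
    (5,3)@(11, 7): e=[8,98,-14] → ·
    (3,4)@(7, 9): e=[32,24,36] → #
    (5,4)@(11, 9): e=[0,92,0] → ·  [on edge]
    (4,6)@(9, 13): e=[0,46,46] → ·  [on edge]
    (3,8)@(7, 17): e=[0,0,92] → ·  [on edge]
  covered (11 px):
    · · · · · · · ·
    · · # · · · · ·
    · · # # · · · ·
    · · · # # · · ·
    · · · # # · · ·
    · · · # # · · ·
    · · · # · · · ·
    · · · # · · · ·
    · · · · · · · ·
    · · · · · · · ·
T1:
  2·area = 92
  edge (7, 17)→(0, 8): d=(-7,-9) top-left  bias=+0
  edge (0, 8)→(4, 0): d=(4,-8) top-left  bias=+0
  edge (4, 0)→(7, 17): d=(3,17) right/bottom  bias=-1
    (1,1)@(3, 3): e=[62,4,26] → #
    (2,1)@(5, 3): e=[80,20,-8] → ·
    (1,2)@(3, 5): e=[48,12,32] → #
    (2,2)@(5, 5): e=[66,28,-2] → ·
    (0,3)@(1, 7): e=[16,4,72] → #
    (2,3)@(5, 7): e=[52,36,4] → #
    (3,3)@(7, 7): e=[70,52,-30] → ·
    (0,4)@(1, 9): e=[2,12,78] → #
    (3,4)@(7, 9): e=[56,60,-24] → ·
    (0,5)@(1, 11): e=[-12,20,84] → ·
    (1,5)@(3, 11): e=[6,36,50] → #
    (3,5)@(7, 11): e=[42,68,-18] → ·
    (3,8)@(7, 17): e=[0,92,0] → ·  [on edge]
  covered (11 px):
    · · · · · · · ·
    · # · · · · · ·
    · # · · · · · ·
    # # # · · · · ·
    # # # · · · · ·
    · # # · · · · ·
    · · # · · · · ·
    · · · · · · · ·
    · · · · · · · ·
    · · · · · · · ·

Final: [[1,1],[1,2],[0,3],[1,3],[2,3],[0,4],[1,4],[2,4],[1,5],[2,5],[2,6]]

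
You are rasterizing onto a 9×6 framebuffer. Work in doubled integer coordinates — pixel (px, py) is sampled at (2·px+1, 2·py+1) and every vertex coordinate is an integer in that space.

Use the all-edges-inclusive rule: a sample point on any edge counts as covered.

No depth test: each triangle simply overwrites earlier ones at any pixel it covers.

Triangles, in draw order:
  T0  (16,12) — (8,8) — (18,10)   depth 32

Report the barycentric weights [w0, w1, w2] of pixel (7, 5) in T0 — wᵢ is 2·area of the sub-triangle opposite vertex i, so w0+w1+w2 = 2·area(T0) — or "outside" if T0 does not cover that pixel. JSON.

T0:
  2·area = 24
  edge (16, 12)→(8, 8): d=(-8,-4) inclusive
  edge (8, 8)→(18, 10): d=(10,2) inclusive
  edge (18, 10)→(16, 12): d=(-2,2) inclusive
    (1,3)@(3, 7): e=[-12,0,36] → ·  [on edge]
    (5,4)@(11, 9): e=[4,4,16] → █
    (6,4)@(13, 9): e=[12,0,12] → █  [on edge]
    (7,4)@(15, 9): e=[20,-4,8] → ·
    (5,5)@(11, 11): e=[-12,24,12] → ·
    (6,5)@(13, 11): e=[-4,20,8] → ·
    (7,5)@(15, 11): e=[4,16,4] → █
    (8,5)@(17, 11): e=[12,12,0] → █  [on edge]
  covered (4 px):
    · · · · · · · · ·
    · · · · · · · · ·
    · · · · · · · · ·
    · · · · · · · · ·
    · · · · · █ █ · ·
    · · · · · · · █ █

Final: [16,4,4]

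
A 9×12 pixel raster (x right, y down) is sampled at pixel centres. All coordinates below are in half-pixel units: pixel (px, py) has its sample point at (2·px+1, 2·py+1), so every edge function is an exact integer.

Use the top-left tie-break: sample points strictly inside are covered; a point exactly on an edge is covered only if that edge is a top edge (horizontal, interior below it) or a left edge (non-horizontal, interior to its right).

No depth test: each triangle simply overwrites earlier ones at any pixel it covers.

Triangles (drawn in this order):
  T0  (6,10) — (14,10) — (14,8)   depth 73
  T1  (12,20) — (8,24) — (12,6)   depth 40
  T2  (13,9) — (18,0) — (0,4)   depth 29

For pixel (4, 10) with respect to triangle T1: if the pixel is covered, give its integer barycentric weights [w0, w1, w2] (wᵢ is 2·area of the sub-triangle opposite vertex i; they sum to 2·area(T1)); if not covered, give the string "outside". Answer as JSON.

T0:
  2·area = 16  (B↔C swapped to make it positive)
  edge (6, 10)→(14, 8): d=(8,-2) top-left  bias=+0
  edge (14, 8)→(14, 10): d=(0,2) right/bottom  bias=-1
  edge (14, 10)→(6, 10): d=(-8,0) right/bottom  bias=-1
    (5,4)@(11, 9): e=[2,6,8] → X
    (6,4)@(13, 9): e=[6,2,8] → X
    (7,4)@(15, 9): e=[10,-2,8] → .
    (5,5)@(11, 11): e=[18,6,-8] → .
    (6,5)@(13, 11): e=[22,2,-8] → .
  covered (2 px):
    . . . . . . . . .
    . . . . . . . . .
    . . . . . . . . .
    . . . . . . . . .
    . . . . . X X . .
    . . . . . . . . .
    . . . . . . . . .
    . . . . . . . . .
    . . . . . . . . .
    . . . . . . . . .
    . . . . . . . . .
    . . . . . . . . .
T1:
  2·area = 56
  edge (12, 20)→(8, 24): d=(-4,4) right/bottom  bias=-1
  edge (8, 24)→(12, 6): d=(4,-18) top-left  bias=+0
  edge (12, 6)→(12, 20): d=(0,14) right/bottom  bias=-1
    (5,5)@(11, 11): e=[40,2,14] → X
    (6,5)@(13, 11): e=[32,38,-14] → .
    (5,6)@(11, 13): e=[32,10,14] → X
    (6,6)@(13, 13): e=[24,46,-14] → .
    (5,7)@(11, 15): e=[24,18,14] → X
    (6,7)@(13, 15): e=[16,54,-14] → .
    (8,7)@(17, 15): e=[0,126,-70] → .  [on edge]
    (5,8)@(11, 17): e=[16,26,14] → X
    (6,8)@(13, 17): e=[8,62,-14] → .
    (7,8)@(15, 17): e=[0,98,-42] → .  [on edge]
    (5,9)@(11, 19): e=[8,34,14] → X
    (6,9)@(13, 19): e=[0,70,-14] → .  [on edge]
    (5,10)@(11, 21): e=[0,42,14] → .  [on edge]
    (4,11)@(9, 23): e=[0,14,42] → .  [on edge]
  covered (6 px):
    . . . . . . . . .
    . . . . . . . . .
    . . . . . . . . .
    . . . . . . . . .
    . . . . . . . . .
    . . . . . X . . .
    . . . . . X . . .
    . . . . . X . . .
    . . . . . X . . .
    . . . . . X . . .
    . . . . X . . . .
    . . . . . . . . .
T2:
  2·area = 142  (B↔C swapped to make it positive)
  edge (13, 9)→(0, 4): d=(-13,-5) top-left  bias=+0
  edge (0, 4)→(18, 0): d=(18,-4) top-left  bias=+0
  edge (18, 0)→(13, 9): d=(-5,9) right/bottom  bias=-1
    (7,0)@(15, 1): e=[114,6,22] → X
    (8,0)@(17, 1): e=[124,14,4] → X
    (2,1)@(5, 3): e=[38,2,102] → X
    (3,1)@(7, 3): e=[48,10,84] → X
    (4,1)@(9, 3): e=[58,18,66] → X
    (5,1)@(11, 3): e=[68,26,48] → X
    (6,1)@(13, 3): e=[78,34,30] → X
    (8,1)@(17, 3): e=[98,50,-6] → .
    (1,2)@(3, 5): e=[2,30,110] → X
    (8,2)@(17, 5): e=[72,86,-16] → .
    (1,3)@(3, 7): e=[-24,66,100] → .
    (2,3)@(5, 7): e=[-14,74,82] → .
    (6,4)@(13, 9): e=[0,142,0] → .  [on edge]
  covered (18 px):
    . . . . . . . X X
    . . X X X X X X .
    . X X X X X X X .
    . . . . X X X . .
    . . . . . . . . .
    . . . . . . . . .
    . . . . . . . . .
    . . . . . . . . .
    . . . . . . . . .
    . . . . . . . . .
    . . . . . . . . .
    . . . . . . . . .

Result: [6,42,8]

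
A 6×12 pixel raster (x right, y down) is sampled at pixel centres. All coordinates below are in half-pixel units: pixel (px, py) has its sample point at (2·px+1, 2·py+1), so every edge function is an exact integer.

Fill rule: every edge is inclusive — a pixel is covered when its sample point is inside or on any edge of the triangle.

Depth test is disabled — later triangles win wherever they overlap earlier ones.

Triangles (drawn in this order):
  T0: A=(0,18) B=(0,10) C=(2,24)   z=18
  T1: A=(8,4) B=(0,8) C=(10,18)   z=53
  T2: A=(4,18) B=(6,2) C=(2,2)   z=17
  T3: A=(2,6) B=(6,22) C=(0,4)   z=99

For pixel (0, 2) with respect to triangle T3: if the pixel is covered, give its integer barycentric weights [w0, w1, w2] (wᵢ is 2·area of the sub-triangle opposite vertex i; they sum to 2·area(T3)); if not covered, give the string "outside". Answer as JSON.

T0:
  2·area = 16
  edge (0, 18)→(0, 10): d=(0,-8) inclusive
  edge (0, 10)→(2, 24): d=(2,14) inclusive
  edge (2, 24)→(0, 18): d=(-2,-6) inclusive
    (0,8)@(1, 17): e=[8,0,8] → █  [on edge]
    (1,8)@(3, 17): e=[24,-28,20] → ·
    (0,9)@(1, 19): e=[8,4,4] → █
    (1,9)@(3, 19): e=[24,-24,16] → ·
    (0,10)@(1, 21): e=[8,8,0] → █  [on edge]
    (1,10)@(3, 21): e=[24,-20,12] → ·
    (0,11)@(1, 23): e=[8,12,-4] → ·
  covered (3 px):
    · · · · · ·
    · · · · · ·
    · · · · · ·
    · · · · · ·
    · · · · · ·
    · · · · · ·
    · · · · · ·
    · · · · · ·
    █ · · · · ·
    █ · · · · ·
    █ · · · · ·
    · · · · · ·
T1:
  2·area = 120  (B↔C swapped to make it positive)
  edge (8, 4)→(10, 18): d=(2,14) inclusive
  edge (10, 18)→(0, 8): d=(-10,-10) inclusive
  edge (0, 8)→(8, 4): d=(8,-4) inclusive
    (3,2)@(7, 5): e=[16,100,4] → █
    (4,2)@(9, 5): e=[-12,120,12] → ·
    (1,3)@(3, 7): e=[76,40,4] → █
    (2,3)@(5, 7): e=[48,60,12] → █
    (4,3)@(9, 7): e=[-8,100,28] → ·
    (0,4)@(1, 9): e=[108,0,12] → █  [on edge]
    (4,4)@(9, 9): e=[-4,80,44] → ·
    (0,5)@(1, 11): e=[112,-20,28] → ·
    (1,5)@(3, 11): e=[84,0,36] → █  [on edge]
    (4,5)@(9, 11): e=[0,60,60] → █  [on edge]
    (5,5)@(11, 11): e=[-28,80,68] → ·
    (1,6)@(3, 13): e=[88,-20,52] → ·
    (2,6)@(5, 13): e=[60,0,60] → █  [on edge]
    (3,7)@(7, 15): e=[36,0,84] → █  [on edge]
    (4,8)@(9, 17): e=[12,0,108] → █  [on edge]
    (5,9)@(11, 19): e=[-12,0,132] → ·  [on edge]
  covered (18 px):
    · · · · · ·
    · · · · · ·
    · · · █ · ·
    · █ █ █ · ·
    █ █ █ █ · ·
    · █ █ █ █ ·
    · · █ █ █ ·
    · · · █ █ ·
    · · · · █ ·
    · · · · · ·
    · · · · · ·
    · · · · · ·
T2:
  2·area = 64  (B↔C swapped to make it positive)
  edge (4, 18)→(2, 2): d=(-2,-16) inclusive
  edge (2, 2)→(6, 2): d=(4,0) inclusive
  edge (6, 2)→(4, 18): d=(-2,16) inclusive
    (1,1)@(3, 3): e=[14,4,46] → █
    (2,1)@(5, 3): e=[46,4,14] → █
    (3,1)@(7, 3): e=[78,4,-18] → ·
    (1,2)@(3, 5): e=[10,12,42] → █
    (3,2)@(7, 5): e=[74,12,-22] → ·
    (1,3)@(3, 7): e=[6,20,38] → █
    (3,3)@(7, 7): e=[70,20,-26] → ·
    (1,4)@(3, 9): e=[2,28,34] → █
    (3,4)@(7, 9): e=[66,28,-30] → ·
    (1,5)@(3, 11): e=[-2,36,30] → ·
    (2,5)@(5, 11): e=[30,36,-2] → ·
  covered (8 px):
    · · · · · ·
    · █ █ · · ·
    · █ █ · · ·
    · █ █ · · ·
    · █ █ · · ·
    · · · · · ·
    · · · · · ·
    · · · · · ·
    · · · · · ·
    · · · · · ·
    · · · · · ·
    · · · · · ·
T3:
  2·area = 24
  edge (2, 6)→(6, 22): d=(4,16) inclusive
  edge (6, 22)→(0, 4): d=(-6,-18) inclusive
  edge (0, 4)→(2, 6): d=(2,2) inclusive
    (0,2)@(1, 5): e=[12,12,0] → █  [on edge]
    (1,2)@(3, 5): e=[-20,48,-4] → ·
    (0,3)@(1, 7): e=[20,0,4] → █  [on edge]
    (1,3)@(3, 7): e=[-12,36,0] → ·  [on edge]
    (0,4)@(1, 9): e=[28,-12,8] → ·
    (2,4)@(5, 9): e=[-36,60,0] → ·  [on edge]
    (1,5)@(3, 11): e=[4,12,8] → █
    (2,5)@(5, 11): e=[-28,48,4] → ·
    (3,5)@(7, 11): e=[-60,84,0] → ·  [on edge]
    (1,6)@(3, 13): e=[12,0,12] → █  [on edge]
    (2,6)@(5, 13): e=[-20,36,8] → ·
    (4,6)@(9, 13): e=[-84,108,0] → ·  [on edge]
    (5,7)@(11, 15): e=[-108,132,0] → ·  [on edge]
    (2,9)@(5, 19): e=[4,0,20] → █  [on edge]
  covered (5 px):
    · · · · · ·
    · · · · · ·
    █ · · · · ·
    █ · · · · ·
    · · · · · ·
    · █ · · · ·
    · █ · · · ·
    · · · · · ·
    · · · · · ·
    · · █ · · ·
    · · · · · ·
    · · · · · ·

Result: [12,0,12]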